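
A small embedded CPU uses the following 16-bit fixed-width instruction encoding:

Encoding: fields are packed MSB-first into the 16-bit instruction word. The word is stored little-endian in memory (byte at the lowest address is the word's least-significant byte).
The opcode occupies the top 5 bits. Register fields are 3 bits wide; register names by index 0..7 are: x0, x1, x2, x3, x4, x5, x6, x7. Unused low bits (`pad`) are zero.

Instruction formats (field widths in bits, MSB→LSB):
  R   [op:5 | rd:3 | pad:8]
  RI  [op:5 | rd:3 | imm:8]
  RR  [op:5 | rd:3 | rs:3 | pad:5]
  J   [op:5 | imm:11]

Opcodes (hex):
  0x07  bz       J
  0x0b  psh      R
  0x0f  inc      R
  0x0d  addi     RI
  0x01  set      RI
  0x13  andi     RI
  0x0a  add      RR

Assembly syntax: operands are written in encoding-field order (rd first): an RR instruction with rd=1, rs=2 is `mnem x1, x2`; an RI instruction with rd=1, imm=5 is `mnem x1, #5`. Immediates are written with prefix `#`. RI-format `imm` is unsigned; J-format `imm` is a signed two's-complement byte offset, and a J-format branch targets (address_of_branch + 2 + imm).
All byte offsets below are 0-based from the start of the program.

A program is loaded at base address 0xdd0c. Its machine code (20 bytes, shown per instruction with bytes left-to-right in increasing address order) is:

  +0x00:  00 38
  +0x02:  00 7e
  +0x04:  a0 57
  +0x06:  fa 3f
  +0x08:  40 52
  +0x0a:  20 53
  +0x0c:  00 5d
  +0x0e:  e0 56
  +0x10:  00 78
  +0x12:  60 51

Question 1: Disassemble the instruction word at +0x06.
bz #-6

[06] fa 3f → 0x3ffa
  top 5b → 0x7 → bz [J]
  [10:0] imm=2042 (s11→-6) = #-6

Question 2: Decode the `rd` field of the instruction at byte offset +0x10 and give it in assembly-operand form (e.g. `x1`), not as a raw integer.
x0

off 0x10: read 00 78 as little → 0x7800
  op=0x7800>>11=0xf ⇒ inc (R)
  rd: (w>>8)&0x7=0x0 → x0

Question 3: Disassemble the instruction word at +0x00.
bz #0

@+00  little-endian(00 38) = 0x3800
  op=0x3800>>11=0x7 ⇒ bz (J)
  [10:0] imm=0 = #0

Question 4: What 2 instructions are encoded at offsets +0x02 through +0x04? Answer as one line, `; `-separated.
+0x02: 00 7e ⇒ word 0x7e00 (little)
  top 5b → 0xf → inc [R]
  rd@[10:8]=0x6 ⇒ x6
+0x04: a0 57 ⇒ word 0x57a0 (little)
  top 5b → 0xa → add [RR]
  rd@[10:8]=0x7 ⇒ x7
  rs@[7:5]=0x5 ⇒ x5

inc x6; add x7, x5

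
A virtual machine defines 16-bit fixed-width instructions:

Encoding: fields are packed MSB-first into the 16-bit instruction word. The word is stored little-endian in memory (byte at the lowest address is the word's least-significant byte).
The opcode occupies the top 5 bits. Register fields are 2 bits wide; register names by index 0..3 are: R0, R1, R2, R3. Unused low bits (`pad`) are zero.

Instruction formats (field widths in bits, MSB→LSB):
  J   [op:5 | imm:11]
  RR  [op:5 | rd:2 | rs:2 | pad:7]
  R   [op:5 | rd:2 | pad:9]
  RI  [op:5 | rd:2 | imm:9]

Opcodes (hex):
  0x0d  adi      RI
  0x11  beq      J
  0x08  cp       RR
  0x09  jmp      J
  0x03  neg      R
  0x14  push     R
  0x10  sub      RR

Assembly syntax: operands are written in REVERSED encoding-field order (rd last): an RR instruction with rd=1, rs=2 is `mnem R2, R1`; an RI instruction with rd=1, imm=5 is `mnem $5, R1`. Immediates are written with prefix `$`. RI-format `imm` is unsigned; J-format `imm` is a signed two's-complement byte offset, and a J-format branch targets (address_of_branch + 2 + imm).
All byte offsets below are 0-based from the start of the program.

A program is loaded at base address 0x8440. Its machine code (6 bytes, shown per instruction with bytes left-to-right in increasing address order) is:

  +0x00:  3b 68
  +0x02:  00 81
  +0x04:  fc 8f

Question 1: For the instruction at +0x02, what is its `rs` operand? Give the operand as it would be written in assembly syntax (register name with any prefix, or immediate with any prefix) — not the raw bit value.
R2

+0x02: 00 81 ⇒ word 0x8100 (little)
  opcode bits[15:11]=0x10: sub/RR
  [10:9] rd=0 = R0
  [8:7] rs=2 = R2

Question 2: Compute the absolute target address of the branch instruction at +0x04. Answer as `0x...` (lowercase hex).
0x8442

off 0x04: read fc 8f as little → 0x8ffc
  top 5b → 0x11 → beq [J]
  imm@[10:0]=0x7fc (s11→-4) ⇒ $-4
  target = base 0x8440 + off 0x04 + 2 + imm -4 = 0x8442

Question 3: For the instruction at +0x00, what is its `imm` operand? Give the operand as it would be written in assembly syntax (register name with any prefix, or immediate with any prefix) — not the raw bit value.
$59

[00] 3b 68 → 0x683b
  top 5b → 0xd → adi [RI]
  [10:9] rd=0 = R0
  [8:0] imm=59 = $59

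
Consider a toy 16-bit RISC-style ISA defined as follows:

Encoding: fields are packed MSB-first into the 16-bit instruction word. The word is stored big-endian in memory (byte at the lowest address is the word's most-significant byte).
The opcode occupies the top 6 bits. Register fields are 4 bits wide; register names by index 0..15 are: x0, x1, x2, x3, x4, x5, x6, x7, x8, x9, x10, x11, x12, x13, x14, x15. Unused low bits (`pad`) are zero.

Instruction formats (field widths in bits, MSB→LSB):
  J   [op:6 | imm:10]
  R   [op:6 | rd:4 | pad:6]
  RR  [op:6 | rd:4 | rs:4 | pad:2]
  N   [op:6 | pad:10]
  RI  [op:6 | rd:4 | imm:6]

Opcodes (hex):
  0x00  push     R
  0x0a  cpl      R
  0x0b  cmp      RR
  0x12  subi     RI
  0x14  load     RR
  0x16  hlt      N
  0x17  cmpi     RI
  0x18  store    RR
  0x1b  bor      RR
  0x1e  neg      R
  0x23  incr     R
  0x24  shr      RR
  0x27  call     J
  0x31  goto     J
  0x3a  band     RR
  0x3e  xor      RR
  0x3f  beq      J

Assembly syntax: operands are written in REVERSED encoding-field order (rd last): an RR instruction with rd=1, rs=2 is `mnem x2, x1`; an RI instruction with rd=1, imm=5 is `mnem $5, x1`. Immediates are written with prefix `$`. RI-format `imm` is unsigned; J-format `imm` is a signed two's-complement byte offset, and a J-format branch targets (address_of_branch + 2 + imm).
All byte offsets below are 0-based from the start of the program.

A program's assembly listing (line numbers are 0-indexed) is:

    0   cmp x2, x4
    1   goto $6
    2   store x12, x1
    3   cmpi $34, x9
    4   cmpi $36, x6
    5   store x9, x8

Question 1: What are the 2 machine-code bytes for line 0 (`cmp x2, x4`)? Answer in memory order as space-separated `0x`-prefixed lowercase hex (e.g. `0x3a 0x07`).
line 0 (cmp): pack op=0xb:6|rd=4:4|rs=2:4|pad=0:2 = 0x2d08; big→ 2d 08

0x2d 0x08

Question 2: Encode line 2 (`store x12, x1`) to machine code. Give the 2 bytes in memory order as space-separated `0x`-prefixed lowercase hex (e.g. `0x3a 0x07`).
line 2 (store): pack op=0x18:6|rd=1:4|rs=12:4|pad=0:2 = 0x6070; big→ 60 70

0x60 0x70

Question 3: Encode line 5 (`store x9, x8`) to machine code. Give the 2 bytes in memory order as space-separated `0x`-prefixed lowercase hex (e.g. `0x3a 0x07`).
0x62 0x24

5. store fields op=0x18:6|rd=8:4|rs=9:4|pad=0:2 → word 6224h → 62 24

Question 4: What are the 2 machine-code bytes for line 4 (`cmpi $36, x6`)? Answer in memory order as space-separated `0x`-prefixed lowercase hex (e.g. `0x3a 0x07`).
L4: cmpi op=0x17:6|rd=6:4|imm=36:6 ⇒ 0x5da4 ⇒ big 5d a4

0x5d 0xa4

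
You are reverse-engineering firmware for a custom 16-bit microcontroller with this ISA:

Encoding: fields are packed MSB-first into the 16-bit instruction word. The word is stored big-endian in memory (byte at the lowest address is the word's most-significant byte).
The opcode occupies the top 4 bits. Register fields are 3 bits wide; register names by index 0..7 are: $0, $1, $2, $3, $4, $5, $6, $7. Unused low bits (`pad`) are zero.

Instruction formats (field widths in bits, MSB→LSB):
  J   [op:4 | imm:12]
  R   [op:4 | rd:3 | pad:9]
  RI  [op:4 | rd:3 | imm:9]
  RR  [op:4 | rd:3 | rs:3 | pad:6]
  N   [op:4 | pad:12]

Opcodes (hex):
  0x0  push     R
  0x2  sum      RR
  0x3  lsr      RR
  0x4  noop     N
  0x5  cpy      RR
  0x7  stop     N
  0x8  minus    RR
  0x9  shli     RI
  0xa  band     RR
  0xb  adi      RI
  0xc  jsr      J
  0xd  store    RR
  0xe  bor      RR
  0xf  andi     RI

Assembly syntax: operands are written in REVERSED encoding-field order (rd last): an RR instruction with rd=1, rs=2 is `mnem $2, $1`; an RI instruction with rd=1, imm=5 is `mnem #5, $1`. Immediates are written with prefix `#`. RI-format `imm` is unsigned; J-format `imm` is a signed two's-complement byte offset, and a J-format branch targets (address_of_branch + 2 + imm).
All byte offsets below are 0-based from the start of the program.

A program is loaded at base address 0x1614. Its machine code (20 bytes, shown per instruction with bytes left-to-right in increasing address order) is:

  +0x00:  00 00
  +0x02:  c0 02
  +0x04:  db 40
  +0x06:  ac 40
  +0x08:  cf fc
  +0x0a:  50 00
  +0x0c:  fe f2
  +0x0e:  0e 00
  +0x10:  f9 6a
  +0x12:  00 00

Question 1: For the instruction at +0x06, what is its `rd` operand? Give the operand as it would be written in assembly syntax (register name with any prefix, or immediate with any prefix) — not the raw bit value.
$6

[06] ac 40 → 0xac40
  opcode bits[15:12]=0xa: band/RR
  rd: (w>>9)&0x7=0x6 → $6
  rs: (w>>6)&0x7=0x1 → $1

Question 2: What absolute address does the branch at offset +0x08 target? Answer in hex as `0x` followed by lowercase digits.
+0x08: cf fc ⇒ word 0xcffc (big)
  opcode bits[15:12]=0xc: jsr/J
  imm: (w>>0)&0xfff=0xffc (s12→-4) → #-4
  target = base 0x1614 + off 0x08 + 2 + imm -4 = 0x161a

0x161a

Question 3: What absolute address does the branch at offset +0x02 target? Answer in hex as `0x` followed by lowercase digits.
[02] c0 02 → 0xc002
  top 4b → 0xc → jsr [J]
  [11:0] imm=2 = #2
  target = base 0x1614 + off 0x02 + 2 + imm 2 = 0x161a

0x161a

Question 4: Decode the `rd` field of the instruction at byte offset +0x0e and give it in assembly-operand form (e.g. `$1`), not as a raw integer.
+0x0e: 0e 00 ⇒ word 0x0e00 (big)
  op=0x0e00>>12=0x0 ⇒ push (R)
  rd@[11:9]=0x7 ⇒ $7

$7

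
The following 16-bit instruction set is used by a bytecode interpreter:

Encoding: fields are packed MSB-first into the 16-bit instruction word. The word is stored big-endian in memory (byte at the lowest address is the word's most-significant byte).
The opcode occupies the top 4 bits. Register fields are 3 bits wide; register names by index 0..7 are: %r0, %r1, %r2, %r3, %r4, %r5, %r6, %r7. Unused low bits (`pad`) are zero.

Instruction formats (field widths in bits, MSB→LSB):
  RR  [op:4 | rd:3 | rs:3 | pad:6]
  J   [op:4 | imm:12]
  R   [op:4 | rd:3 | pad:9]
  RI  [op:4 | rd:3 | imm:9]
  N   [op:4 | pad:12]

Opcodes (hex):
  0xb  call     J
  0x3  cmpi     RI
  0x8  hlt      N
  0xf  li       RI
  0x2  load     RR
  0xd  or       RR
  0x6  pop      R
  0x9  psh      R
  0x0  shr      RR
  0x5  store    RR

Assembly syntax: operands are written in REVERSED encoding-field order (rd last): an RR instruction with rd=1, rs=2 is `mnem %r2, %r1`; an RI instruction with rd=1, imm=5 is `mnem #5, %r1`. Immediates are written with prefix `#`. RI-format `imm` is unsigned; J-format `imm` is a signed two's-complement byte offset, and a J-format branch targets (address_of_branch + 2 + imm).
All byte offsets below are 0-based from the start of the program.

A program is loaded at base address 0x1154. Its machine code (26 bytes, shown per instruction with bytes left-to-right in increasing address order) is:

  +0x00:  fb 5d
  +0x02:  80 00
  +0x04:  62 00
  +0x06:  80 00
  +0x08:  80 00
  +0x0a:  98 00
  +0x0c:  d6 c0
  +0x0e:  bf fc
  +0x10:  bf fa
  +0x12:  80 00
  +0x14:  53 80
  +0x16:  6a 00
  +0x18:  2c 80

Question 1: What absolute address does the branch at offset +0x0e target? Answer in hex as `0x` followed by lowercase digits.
0x1160

[0e] bf fc → 0xbffc
  op=0xbffc>>12=0xb ⇒ call (J)
  imm@[11:0]=0xffc (s12→-4) ⇒ #-4
  target = base 0x1154 + off 0x0e + 2 + imm -4 = 0x1160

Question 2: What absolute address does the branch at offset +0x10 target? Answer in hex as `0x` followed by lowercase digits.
0x1160

off 0x10: read bf fa as big → 0xbffa
  top 4b → 0xb → call [J]
  imm: (w>>0)&0xfff=0xffa (s12→-6) → #-6
  target = base 0x1154 + off 0x10 + 2 + imm -6 = 0x1160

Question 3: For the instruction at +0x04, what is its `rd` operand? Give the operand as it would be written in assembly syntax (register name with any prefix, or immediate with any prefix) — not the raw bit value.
@+04  big-endian(62 00) = 0x6200
  top 4b → 0x6 → pop [R]
  rd: (w>>9)&0x7=0x1 → %r1

%r1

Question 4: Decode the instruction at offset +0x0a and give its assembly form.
@+0a  big-endian(98 00) = 0x9800
  op=0x9800>>12=0x9 ⇒ psh (R)
  rd@[11:9]=0x4 ⇒ %r4

psh %r4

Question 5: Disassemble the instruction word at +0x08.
hlt

off 0x08: read 80 00 as big → 0x8000
  top 4b → 0x8 → hlt [N]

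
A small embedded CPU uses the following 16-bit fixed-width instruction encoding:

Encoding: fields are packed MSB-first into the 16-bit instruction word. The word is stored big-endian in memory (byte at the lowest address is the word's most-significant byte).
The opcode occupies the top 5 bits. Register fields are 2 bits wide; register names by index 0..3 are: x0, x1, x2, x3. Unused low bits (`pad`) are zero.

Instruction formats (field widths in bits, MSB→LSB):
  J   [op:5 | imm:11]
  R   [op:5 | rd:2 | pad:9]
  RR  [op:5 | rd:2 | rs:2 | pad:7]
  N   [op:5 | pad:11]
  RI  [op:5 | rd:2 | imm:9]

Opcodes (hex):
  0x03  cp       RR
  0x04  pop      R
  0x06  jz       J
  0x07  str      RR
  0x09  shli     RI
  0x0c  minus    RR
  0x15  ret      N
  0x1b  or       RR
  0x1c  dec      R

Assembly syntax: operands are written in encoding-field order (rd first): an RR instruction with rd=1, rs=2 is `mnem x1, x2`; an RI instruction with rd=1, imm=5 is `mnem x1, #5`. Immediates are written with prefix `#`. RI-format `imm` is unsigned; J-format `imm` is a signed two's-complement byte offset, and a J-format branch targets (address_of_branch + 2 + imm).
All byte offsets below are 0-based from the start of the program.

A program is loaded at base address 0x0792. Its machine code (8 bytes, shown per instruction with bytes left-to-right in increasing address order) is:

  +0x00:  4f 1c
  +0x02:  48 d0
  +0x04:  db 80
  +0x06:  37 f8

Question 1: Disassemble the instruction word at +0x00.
+0x00: 4f 1c ⇒ word 0x4f1c (big)
  opcode bits[15:11]=0x9: shli/RI
  rd: (w>>9)&0x3=0x3 → x3
  imm: (w>>0)&0x1ff=0x11c → #284

shli x3, #284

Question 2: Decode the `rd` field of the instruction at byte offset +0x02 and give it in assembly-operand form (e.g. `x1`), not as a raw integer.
+0x02: 48 d0 ⇒ word 0x48d0 (big)
  opcode bits[15:11]=0x9: shli/RI
  rd@[10:9]=0x0 ⇒ x0
  imm@[8:0]=0xd0 ⇒ #208

x0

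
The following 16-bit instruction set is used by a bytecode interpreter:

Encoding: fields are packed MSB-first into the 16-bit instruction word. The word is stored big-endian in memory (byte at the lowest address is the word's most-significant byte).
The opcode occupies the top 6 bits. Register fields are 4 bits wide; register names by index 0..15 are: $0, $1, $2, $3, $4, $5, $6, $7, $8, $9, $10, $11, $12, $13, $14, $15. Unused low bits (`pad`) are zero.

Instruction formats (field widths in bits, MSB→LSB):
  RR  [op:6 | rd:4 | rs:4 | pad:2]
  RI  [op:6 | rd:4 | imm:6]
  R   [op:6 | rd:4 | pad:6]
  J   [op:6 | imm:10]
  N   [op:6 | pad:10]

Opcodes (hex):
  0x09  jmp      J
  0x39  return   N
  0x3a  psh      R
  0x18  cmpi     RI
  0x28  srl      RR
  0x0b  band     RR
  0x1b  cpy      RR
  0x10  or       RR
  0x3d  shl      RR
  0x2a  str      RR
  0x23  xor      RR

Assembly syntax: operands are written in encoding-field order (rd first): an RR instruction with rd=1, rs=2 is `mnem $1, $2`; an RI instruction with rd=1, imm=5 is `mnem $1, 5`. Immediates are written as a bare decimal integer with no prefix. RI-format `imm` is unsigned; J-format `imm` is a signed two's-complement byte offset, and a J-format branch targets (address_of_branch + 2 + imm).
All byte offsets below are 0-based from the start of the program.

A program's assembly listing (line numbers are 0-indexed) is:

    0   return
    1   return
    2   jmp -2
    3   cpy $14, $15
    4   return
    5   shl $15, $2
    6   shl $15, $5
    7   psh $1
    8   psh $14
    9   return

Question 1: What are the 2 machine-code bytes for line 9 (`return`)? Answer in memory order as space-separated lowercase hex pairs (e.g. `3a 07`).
e4 00

9. return fields op=0x39:6|pad=0:10 → word e400h → e4 00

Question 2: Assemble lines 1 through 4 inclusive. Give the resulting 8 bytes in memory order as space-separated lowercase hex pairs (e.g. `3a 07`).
line 1 (return): pack op=0x39:6|pad=0:10 = 0xe400; big→ e4 00
line 2 (jmp): pack op=0x9:6|imm=-2:10 = 0x27fe; big→ 27 fe
line 3 (cpy): pack op=0x1b:6|rd=14:4|rs=15:4|pad=0:2 = 0x6fbc; big→ 6f bc
line 4 (return): pack op=0x39:6|pad=0:10 = 0xe400; big→ e4 00

e4 00 27 fe 6f bc e4 00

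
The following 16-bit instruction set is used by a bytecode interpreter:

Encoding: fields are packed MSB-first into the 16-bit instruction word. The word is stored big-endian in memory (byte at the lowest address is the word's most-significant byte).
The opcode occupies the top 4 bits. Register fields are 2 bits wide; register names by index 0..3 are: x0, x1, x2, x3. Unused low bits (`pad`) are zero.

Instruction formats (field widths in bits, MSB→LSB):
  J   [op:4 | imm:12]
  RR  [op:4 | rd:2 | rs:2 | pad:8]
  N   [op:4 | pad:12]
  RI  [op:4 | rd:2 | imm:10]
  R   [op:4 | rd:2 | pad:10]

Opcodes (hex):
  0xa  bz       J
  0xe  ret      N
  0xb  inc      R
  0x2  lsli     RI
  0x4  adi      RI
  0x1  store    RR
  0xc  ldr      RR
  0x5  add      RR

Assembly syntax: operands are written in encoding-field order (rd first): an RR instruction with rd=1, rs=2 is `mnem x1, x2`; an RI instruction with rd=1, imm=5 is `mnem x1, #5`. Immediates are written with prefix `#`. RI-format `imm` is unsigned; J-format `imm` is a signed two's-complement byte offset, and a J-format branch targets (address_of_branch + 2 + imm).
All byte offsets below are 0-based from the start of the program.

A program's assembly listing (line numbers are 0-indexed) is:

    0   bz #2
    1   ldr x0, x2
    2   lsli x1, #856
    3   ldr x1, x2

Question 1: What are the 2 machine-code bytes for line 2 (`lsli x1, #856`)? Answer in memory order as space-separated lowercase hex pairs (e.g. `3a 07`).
line 2 (lsli): pack op=0x2:4|rd=1:2|imm=856:10 = 0x2758; big→ 27 58

27 58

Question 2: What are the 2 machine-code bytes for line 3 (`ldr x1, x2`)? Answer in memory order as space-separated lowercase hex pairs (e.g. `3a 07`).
c6 00

line 3 (ldr): pack op=0xc:4|rd=1:2|rs=2:2|pad=0:8 = 0xc600; big→ c6 00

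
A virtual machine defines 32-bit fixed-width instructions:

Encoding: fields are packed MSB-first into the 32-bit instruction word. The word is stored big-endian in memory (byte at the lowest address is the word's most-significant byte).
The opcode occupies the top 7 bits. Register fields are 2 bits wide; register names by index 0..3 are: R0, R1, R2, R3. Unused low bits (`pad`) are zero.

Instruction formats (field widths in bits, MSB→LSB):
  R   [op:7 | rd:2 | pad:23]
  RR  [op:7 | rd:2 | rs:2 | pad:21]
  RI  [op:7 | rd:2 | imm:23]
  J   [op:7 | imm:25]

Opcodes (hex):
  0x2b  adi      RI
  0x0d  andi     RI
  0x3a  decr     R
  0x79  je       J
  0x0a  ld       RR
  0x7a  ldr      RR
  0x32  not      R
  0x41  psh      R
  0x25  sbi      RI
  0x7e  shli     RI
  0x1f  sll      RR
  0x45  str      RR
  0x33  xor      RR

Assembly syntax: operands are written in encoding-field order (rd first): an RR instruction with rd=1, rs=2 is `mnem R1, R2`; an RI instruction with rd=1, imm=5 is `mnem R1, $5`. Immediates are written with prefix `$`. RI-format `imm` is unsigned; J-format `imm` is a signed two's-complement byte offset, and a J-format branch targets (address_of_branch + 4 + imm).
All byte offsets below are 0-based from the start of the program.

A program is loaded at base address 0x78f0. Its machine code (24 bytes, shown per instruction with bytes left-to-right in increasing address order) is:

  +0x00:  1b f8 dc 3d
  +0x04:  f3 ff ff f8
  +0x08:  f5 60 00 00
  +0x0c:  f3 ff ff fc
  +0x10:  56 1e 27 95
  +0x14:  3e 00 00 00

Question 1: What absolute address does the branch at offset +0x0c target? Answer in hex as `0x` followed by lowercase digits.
0x78fc

[0c] f3 ff ff fc → 0xf3fffffc
  opcode bits[31:25]=0x79: je/J
  imm@[24:0]=0x1fffffc (s25→-4) ⇒ $-4
  target = base 0x78f0 + off 0x0c + 4 + imm -4 = 0x78fc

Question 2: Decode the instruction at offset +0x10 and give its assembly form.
adi R0, $1976213

off 0x10: read 56 1e 27 95 as big → 0x561e2795
  top 7b → 0x2b → adi [RI]
  rd: (w>>23)&0x3=0x0 → R0
  imm: (w>>0)&0x7fffff=0x1e2795 → $1976213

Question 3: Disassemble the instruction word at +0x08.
off 0x08: read f5 60 00 00 as big → 0xf5600000
  op=0xf5600000>>25=0x7a ⇒ ldr (RR)
  rd: (w>>23)&0x3=0x2 → R2
  rs: (w>>21)&0x3=0x3 → R3

ldr R2, R3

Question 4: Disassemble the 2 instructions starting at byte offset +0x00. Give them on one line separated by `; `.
[00] 1b f8 dc 3d → 0x1bf8dc3d
  opcode bits[31:25]=0xd: andi/RI
  [24:23] rd=3 = R3
  [22:0] imm=7920701 = $7920701
[04] f3 ff ff f8 → 0xf3fffff8
  opcode bits[31:25]=0x79: je/J
  [24:0] imm=33554424 (s25→-8) = $-8

andi R3, $7920701; je $-8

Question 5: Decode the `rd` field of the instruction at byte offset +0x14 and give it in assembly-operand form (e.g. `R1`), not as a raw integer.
+0x14: 3e 00 00 00 ⇒ word 0x3e000000 (big)
  opcode bits[31:25]=0x1f: sll/RR
  rd: (w>>23)&0x3=0x0 → R0
  rs: (w>>21)&0x3=0x0 → R0

R0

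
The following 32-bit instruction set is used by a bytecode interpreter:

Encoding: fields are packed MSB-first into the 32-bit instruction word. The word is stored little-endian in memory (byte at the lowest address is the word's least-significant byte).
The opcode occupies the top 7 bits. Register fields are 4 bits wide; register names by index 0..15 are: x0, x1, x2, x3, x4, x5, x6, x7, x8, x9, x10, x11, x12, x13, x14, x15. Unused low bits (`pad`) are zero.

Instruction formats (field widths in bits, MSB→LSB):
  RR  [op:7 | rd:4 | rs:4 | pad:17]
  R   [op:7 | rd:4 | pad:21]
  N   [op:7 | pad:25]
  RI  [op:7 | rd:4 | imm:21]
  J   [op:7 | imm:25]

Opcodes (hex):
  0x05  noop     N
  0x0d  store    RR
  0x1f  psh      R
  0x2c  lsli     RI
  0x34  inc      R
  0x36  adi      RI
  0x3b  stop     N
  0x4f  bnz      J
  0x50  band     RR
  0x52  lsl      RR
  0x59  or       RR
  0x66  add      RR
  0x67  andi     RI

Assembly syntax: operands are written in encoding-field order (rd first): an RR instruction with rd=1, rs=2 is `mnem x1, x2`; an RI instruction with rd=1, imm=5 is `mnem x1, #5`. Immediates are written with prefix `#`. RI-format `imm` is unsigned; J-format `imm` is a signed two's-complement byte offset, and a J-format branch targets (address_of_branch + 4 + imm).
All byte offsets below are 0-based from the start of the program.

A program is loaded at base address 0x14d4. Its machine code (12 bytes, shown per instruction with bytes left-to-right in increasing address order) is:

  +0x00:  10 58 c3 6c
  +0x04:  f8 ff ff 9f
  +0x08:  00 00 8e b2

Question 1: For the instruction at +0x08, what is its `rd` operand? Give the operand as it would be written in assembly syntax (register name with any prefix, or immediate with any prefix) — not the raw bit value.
x4

@+08  little-endian(00 00 8e b2) = 0xb28e0000
  opcode bits[31:25]=0x59: or/RR
  rd: (w>>21)&0xf=0x4 → x4
  rs: (w>>17)&0xf=0x7 → x7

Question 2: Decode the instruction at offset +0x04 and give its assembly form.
@+04  little-endian(f8 ff ff 9f) = 0x9ffffff8
  op=0x9ffffff8>>25=0x4f ⇒ bnz (J)
  [24:0] imm=33554424 (s25→-8) = #-8

bnz #-8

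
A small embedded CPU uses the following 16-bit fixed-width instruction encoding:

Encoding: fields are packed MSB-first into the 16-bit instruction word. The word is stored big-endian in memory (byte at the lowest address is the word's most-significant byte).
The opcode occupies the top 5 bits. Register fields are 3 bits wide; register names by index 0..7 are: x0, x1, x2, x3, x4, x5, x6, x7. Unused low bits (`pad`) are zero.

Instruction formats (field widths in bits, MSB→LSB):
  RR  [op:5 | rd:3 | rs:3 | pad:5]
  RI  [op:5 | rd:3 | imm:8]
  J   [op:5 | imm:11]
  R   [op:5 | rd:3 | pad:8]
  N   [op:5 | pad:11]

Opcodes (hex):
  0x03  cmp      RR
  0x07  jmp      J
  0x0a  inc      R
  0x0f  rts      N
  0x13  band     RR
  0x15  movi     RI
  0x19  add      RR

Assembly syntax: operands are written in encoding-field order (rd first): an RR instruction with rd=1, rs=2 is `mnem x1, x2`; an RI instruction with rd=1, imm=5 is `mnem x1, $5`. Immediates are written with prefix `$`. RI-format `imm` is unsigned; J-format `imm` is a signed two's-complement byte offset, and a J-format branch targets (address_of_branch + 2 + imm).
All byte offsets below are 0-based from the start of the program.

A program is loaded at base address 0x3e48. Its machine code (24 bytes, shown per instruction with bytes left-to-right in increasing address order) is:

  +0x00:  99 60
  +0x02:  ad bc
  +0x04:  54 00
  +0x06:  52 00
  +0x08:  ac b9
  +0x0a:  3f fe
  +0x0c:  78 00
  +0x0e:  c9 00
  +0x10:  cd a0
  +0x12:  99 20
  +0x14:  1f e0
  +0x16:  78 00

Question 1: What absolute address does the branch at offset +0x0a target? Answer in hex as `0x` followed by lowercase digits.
0x3e52

off 0x0a: read 3f fe as big → 0x3ffe
  top 5b → 0x7 → jmp [J]
  [10:0] imm=2046 (s11→-2) = $-2
  target = base 0x3e48 + off 0x0a + 2 + imm -2 = 0x3e52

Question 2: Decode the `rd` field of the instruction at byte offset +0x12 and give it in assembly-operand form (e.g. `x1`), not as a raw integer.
@+12  big-endian(99 20) = 0x9920
  op=0x9920>>11=0x13 ⇒ band (RR)
  rd@[10:8]=0x1 ⇒ x1
  rs@[7:5]=0x1 ⇒ x1

x1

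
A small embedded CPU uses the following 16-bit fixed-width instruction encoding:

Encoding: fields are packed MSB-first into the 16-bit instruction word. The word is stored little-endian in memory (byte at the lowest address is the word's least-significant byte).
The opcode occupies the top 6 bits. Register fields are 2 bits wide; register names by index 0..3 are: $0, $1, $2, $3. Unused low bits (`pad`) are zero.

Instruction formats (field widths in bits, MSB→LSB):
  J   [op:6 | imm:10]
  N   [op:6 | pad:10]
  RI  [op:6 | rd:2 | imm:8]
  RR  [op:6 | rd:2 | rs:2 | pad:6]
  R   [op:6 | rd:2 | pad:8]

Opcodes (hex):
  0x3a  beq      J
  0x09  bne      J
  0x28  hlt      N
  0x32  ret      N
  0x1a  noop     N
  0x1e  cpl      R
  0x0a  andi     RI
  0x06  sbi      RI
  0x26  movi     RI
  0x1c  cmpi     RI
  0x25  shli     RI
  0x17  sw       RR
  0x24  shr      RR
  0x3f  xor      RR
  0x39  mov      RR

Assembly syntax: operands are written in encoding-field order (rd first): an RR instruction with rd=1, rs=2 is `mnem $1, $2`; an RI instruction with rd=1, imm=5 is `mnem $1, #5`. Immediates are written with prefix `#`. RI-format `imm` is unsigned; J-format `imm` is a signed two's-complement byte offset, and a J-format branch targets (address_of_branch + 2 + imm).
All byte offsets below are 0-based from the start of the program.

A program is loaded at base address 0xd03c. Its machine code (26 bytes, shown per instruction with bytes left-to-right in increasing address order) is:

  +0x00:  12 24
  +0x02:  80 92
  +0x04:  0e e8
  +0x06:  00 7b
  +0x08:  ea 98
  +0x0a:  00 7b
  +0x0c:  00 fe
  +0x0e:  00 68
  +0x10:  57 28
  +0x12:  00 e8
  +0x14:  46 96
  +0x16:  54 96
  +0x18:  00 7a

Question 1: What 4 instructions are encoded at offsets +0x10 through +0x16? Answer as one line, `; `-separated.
andi $0, #87; beq #0; shli $2, #70; shli $2, #84

+0x10: 57 28 ⇒ word 0x2857 (little)
  op=0x2857>>10=0xa ⇒ andi (RI)
  [9:8] rd=0 = $0
  [7:0] imm=87 = #87
+0x12: 00 e8 ⇒ word 0xe800 (little)
  op=0xe800>>10=0x3a ⇒ beq (J)
  [9:0] imm=0 = #0
+0x14: 46 96 ⇒ word 0x9646 (little)
  op=0x9646>>10=0x25 ⇒ shli (RI)
  [9:8] rd=2 = $2
  [7:0] imm=70 = #70
+0x16: 54 96 ⇒ word 0x9654 (little)
  op=0x9654>>10=0x25 ⇒ shli (RI)
  [9:8] rd=2 = $2
  [7:0] imm=84 = #84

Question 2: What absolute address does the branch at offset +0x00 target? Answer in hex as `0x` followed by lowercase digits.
0xd050

@+00  little-endian(12 24) = 0x2412
  opcode bits[15:10]=0x9: bne/J
  [9:0] imm=18 = #18
  target = base 0xd03c + off 0x00 + 2 + imm 18 = 0xd050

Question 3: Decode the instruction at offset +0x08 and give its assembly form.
movi $0, #234

+0x08: ea 98 ⇒ word 0x98ea (little)
  op=0x98ea>>10=0x26 ⇒ movi (RI)
  [9:8] rd=0 = $0
  [7:0] imm=234 = #234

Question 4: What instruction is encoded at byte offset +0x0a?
cpl $3

[0a] 00 7b → 0x7b00
  top 6b → 0x1e → cpl [R]
  rd: (w>>8)&0x3=0x3 → $3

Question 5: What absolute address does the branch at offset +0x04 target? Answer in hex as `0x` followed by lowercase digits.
0xd050

@+04  little-endian(0e e8) = 0xe80e
  top 6b → 0x3a → beq [J]
  imm: (w>>0)&0x3ff=0xe → #14
  target = base 0xd03c + off 0x04 + 2 + imm 14 = 0xd050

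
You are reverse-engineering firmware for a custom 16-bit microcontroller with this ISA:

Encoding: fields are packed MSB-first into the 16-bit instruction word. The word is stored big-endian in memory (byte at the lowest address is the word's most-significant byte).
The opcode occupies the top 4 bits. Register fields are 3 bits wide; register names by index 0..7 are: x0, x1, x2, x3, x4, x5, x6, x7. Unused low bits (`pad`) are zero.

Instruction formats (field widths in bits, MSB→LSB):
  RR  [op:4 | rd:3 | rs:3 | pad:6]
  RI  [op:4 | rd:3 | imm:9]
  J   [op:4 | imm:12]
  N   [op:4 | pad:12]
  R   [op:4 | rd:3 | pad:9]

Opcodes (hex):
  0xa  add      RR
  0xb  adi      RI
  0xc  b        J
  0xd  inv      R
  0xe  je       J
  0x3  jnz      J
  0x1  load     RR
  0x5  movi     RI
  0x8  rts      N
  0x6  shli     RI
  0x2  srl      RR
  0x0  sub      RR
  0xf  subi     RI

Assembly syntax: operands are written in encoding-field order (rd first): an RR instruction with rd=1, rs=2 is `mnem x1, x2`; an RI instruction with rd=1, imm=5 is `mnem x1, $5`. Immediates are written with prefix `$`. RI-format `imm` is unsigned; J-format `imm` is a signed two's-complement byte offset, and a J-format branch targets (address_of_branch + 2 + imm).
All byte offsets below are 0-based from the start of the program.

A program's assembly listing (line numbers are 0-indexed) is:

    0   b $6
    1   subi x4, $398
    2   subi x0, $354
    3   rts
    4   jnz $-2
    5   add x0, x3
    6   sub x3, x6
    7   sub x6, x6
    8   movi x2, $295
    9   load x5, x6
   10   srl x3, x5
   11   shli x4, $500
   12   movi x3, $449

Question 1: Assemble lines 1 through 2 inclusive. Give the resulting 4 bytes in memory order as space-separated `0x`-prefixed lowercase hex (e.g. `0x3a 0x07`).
0xf9 0x8e 0xf1 0x62

1. subi fields op=0xf:4|rd=4:3|imm=398:9 → word f98eh → f9 8e
2. subi fields op=0xf:4|rd=0:3|imm=354:9 → word f162h → f1 62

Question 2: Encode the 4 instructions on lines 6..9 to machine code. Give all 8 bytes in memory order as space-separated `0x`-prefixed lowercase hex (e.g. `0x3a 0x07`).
line 6 (sub): pack op=0x0:4|rd=3:3|rs=6:3|pad=0:6 = 0x0780; big→ 07 80
line 7 (sub): pack op=0x0:4|rd=6:3|rs=6:3|pad=0:6 = 0x0d80; big→ 0d 80
line 8 (movi): pack op=0x5:4|rd=2:3|imm=295:9 = 0x5527; big→ 55 27
line 9 (load): pack op=0x1:4|rd=5:3|rs=6:3|pad=0:6 = 0x1b80; big→ 1b 80

0x07 0x80 0x0d 0x80 0x55 0x27 0x1b 0x80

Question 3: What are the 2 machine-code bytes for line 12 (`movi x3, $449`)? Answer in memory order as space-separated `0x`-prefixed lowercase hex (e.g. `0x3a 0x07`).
0x57 0xc1

12. movi fields op=0x5:4|rd=3:3|imm=449:9 → word 57c1h → 57 c1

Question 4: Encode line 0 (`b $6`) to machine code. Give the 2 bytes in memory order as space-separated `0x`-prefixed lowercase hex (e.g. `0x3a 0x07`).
0. b fields op=0xc:4|imm=6:12 → word c006h → c0 06

0xc0 0x06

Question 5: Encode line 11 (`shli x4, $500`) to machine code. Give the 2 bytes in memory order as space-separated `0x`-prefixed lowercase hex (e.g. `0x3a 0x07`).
line 11 (shli): pack op=0x6:4|rd=4:3|imm=500:9 = 0x69f4; big→ 69 f4

0x69 0xf4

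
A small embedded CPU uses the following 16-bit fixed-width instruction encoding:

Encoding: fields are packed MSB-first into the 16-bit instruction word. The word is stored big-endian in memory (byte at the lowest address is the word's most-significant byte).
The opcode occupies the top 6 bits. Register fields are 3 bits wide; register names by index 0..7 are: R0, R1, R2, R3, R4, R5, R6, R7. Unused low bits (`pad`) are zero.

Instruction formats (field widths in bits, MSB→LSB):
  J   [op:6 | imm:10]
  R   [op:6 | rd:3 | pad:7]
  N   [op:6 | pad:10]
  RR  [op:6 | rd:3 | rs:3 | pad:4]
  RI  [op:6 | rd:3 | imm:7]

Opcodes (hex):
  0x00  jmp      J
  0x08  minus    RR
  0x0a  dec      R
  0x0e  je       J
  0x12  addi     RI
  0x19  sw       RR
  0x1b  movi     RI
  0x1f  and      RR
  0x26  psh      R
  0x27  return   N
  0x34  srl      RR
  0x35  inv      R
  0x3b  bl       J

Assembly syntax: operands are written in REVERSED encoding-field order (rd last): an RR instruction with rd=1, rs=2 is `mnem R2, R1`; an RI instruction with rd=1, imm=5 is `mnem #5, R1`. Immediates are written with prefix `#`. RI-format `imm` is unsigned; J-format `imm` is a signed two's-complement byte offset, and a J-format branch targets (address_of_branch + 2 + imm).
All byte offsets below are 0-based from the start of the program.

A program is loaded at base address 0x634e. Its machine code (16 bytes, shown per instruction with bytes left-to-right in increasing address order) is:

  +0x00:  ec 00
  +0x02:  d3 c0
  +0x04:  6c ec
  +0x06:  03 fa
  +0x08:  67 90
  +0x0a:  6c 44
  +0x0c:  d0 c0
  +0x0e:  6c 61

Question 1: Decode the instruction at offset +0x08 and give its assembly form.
sw R1, R7

off 0x08: read 67 90 as big → 0x6790
  opcode bits[15:10]=0x19: sw/RR
  [9:7] rd=7 = R7
  [6:4] rs=1 = R1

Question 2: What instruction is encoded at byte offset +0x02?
srl R4, R7

@+02  big-endian(d3 c0) = 0xd3c0
  top 6b → 0x34 → srl [RR]
  [9:7] rd=7 = R7
  [6:4] rs=4 = R4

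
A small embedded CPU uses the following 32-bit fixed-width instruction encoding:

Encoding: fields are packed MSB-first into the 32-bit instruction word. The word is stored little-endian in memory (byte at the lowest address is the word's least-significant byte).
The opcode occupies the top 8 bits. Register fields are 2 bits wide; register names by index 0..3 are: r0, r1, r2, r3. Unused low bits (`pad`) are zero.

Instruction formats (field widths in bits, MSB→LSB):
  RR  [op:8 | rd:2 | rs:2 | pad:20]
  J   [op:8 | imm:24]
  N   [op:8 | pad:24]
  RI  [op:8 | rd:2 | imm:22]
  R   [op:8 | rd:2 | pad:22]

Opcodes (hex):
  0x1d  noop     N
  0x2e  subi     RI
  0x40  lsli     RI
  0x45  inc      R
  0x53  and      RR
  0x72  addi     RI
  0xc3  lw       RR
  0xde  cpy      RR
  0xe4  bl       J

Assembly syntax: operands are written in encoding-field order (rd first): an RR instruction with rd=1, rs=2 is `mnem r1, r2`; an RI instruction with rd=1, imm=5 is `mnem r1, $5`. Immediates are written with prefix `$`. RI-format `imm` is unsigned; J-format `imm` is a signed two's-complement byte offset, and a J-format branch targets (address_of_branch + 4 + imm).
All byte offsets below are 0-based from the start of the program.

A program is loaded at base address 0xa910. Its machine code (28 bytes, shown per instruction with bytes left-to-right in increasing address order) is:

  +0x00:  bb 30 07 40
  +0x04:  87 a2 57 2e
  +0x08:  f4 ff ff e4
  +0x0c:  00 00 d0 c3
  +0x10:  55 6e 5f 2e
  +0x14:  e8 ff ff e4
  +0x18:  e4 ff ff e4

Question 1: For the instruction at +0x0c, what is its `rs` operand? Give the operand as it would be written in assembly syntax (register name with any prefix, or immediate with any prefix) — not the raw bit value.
r1

off 0x0c: read 00 00 d0 c3 as little → 0xc3d00000
  op=0xc3d00000>>24=0xc3 ⇒ lw (RR)
  [23:22] rd=3 = r3
  [21:20] rs=1 = r1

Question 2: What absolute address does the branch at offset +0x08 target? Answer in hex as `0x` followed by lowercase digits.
0xa910

+0x08: f4 ff ff e4 ⇒ word 0xe4fffff4 (little)
  op=0xe4fffff4>>24=0xe4 ⇒ bl (J)
  imm@[23:0]=0xfffff4 (s24→-12) ⇒ $-12
  target = base 0xa910 + off 0x08 + 4 + imm -12 = 0xa910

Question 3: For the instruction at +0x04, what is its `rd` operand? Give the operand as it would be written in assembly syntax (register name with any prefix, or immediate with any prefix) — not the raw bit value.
r1

+0x04: 87 a2 57 2e ⇒ word 0x2e57a287 (little)
  top 8b → 0x2e → subi [RI]
  [23:22] rd=1 = r1
  [21:0] imm=1548935 = $1548935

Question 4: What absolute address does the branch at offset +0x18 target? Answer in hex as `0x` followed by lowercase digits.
0xa910

off 0x18: read e4 ff ff e4 as little → 0xe4ffffe4
  op=0xe4ffffe4>>24=0xe4 ⇒ bl (J)
  [23:0] imm=16777188 (s24→-28) = $-28
  target = base 0xa910 + off 0x18 + 4 + imm -28 = 0xa910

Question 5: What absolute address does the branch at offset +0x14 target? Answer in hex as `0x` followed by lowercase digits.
0xa910

[14] e8 ff ff e4 → 0xe4ffffe8
  opcode bits[31:24]=0xe4: bl/J
  [23:0] imm=16777192 (s24→-24) = $-24
  target = base 0xa910 + off 0x14 + 4 + imm -24 = 0xa910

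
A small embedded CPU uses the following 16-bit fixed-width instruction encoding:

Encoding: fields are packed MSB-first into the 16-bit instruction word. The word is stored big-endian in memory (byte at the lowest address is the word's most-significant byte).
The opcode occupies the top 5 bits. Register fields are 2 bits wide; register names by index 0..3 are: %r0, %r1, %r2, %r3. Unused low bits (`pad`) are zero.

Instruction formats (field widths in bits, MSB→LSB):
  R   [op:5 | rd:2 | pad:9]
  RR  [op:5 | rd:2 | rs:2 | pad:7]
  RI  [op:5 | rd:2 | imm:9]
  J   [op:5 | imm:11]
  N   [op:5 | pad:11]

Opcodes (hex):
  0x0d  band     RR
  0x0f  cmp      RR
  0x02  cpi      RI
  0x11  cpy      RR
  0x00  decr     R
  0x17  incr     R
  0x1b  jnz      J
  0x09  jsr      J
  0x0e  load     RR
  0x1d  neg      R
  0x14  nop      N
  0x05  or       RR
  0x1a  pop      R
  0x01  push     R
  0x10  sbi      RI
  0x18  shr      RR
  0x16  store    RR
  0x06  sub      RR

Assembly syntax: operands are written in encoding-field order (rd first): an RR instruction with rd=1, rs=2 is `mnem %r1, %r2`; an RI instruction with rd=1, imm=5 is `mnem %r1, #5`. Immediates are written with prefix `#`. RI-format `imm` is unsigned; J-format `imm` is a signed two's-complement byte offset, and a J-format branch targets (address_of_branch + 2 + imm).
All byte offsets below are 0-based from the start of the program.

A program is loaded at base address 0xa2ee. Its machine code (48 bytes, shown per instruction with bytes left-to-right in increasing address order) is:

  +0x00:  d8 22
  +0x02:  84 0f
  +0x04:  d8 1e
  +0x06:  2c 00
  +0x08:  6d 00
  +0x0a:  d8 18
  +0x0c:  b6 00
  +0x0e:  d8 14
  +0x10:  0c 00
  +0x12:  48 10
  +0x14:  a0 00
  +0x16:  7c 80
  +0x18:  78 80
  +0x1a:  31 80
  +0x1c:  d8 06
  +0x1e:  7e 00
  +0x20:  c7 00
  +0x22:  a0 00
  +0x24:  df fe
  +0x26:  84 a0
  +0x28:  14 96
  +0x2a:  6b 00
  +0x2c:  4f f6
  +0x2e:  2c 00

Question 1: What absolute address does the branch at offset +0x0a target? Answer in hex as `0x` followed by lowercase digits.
0xa312

+0x0a: d8 18 ⇒ word 0xd818 (big)
  top 5b → 0x1b → jnz [J]
  [10:0] imm=24 = #24
  target = base 0xa2ee + off 0x0a + 2 + imm 24 = 0xa312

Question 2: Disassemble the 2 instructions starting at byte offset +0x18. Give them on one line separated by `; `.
@+18  big-endian(78 80) = 0x7880
  opcode bits[15:11]=0xf: cmp/RR
  rd: (w>>9)&0x3=0x0 → %r0
  rs: (w>>7)&0x3=0x1 → %r1
@+1a  big-endian(31 80) = 0x3180
  opcode bits[15:11]=0x6: sub/RR
  rd: (w>>9)&0x3=0x0 → %r0
  rs: (w>>7)&0x3=0x3 → %r3

cmp %r0, %r1; sub %r0, %r3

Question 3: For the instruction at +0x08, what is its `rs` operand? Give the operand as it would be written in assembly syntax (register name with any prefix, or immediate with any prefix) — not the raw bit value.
+0x08: 6d 00 ⇒ word 0x6d00 (big)
  top 5b → 0xd → band [RR]
  rd: (w>>9)&0x3=0x2 → %r2
  rs: (w>>7)&0x3=0x2 → %r2

%r2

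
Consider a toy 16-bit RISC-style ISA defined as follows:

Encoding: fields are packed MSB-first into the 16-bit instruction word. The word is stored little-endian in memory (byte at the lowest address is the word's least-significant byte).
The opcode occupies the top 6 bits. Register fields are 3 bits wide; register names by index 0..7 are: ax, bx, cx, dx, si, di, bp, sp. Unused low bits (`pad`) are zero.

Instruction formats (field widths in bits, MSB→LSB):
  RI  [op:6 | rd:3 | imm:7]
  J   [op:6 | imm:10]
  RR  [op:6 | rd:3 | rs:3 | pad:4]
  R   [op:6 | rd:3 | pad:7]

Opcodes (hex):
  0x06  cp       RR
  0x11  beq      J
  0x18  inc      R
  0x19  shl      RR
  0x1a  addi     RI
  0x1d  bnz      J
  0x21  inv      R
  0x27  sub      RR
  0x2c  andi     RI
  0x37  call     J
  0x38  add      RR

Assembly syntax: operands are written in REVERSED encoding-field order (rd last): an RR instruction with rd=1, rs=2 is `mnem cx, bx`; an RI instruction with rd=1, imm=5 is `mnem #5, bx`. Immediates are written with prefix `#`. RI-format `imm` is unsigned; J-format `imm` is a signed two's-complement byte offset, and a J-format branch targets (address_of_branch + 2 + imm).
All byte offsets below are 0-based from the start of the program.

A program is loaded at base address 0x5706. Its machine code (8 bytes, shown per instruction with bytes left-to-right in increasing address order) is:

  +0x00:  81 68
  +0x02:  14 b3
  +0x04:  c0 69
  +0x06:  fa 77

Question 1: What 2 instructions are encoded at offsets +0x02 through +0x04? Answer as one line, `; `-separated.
off 0x02: read 14 b3 as little → 0xb314
  top 6b → 0x2c → andi [RI]
  rd: (w>>7)&0x7=0x6 → bp
  imm: (w>>0)&0x7f=0x14 → #20
off 0x04: read c0 69 as little → 0x69c0
  top 6b → 0x1a → addi [RI]
  rd: (w>>7)&0x7=0x3 → dx
  imm: (w>>0)&0x7f=0x40 → #64

andi #20, bp; addi #64, dx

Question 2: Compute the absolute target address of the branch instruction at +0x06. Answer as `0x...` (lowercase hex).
@+06  little-endian(fa 77) = 0x77fa
  top 6b → 0x1d → bnz [J]
  imm: (w>>0)&0x3ff=0x3fa (s10→-6) → #-6
  target = base 0x5706 + off 0x06 + 2 + imm -6 = 0x5708

0x5708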